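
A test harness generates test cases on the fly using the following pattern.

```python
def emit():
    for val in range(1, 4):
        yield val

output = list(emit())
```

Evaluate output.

Step 1: The generator yields each value from range(1, 4).
Step 2: list() consumes all yields: [1, 2, 3].
Therefore output = [1, 2, 3].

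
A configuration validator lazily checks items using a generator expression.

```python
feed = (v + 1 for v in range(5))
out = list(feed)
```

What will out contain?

Step 1: For each v in range(5), compute v+1:
  v=0: 0+1 = 1
  v=1: 1+1 = 2
  v=2: 2+1 = 3
  v=3: 3+1 = 4
  v=4: 4+1 = 5
Therefore out = [1, 2, 3, 4, 5].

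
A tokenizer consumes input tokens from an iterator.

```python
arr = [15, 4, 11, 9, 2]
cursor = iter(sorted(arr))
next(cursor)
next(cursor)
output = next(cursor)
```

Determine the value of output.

Step 1: sorted([15, 4, 11, 9, 2]) = [2, 4, 9, 11, 15].
Step 2: Create iterator and skip 2 elements.
Step 3: next() returns 9.
Therefore output = 9.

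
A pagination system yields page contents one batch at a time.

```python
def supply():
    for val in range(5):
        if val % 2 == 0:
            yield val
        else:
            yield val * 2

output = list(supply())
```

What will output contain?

Step 1: For each val in range(5), yield val if even, else val*2:
  val=0 (even): yield 0
  val=1 (odd): yield 1*2 = 2
  val=2 (even): yield 2
  val=3 (odd): yield 3*2 = 6
  val=4 (even): yield 4
Therefore output = [0, 2, 2, 6, 4].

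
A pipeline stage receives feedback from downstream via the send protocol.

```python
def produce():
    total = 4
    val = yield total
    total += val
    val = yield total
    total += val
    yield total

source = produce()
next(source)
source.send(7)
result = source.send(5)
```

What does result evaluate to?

Step 1: next() -> yield total=4.
Step 2: send(7) -> val=7, total = 4+7 = 11, yield 11.
Step 3: send(5) -> val=5, total = 11+5 = 16, yield 16.
Therefore result = 16.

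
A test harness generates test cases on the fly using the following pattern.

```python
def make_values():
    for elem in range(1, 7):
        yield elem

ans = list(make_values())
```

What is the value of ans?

Step 1: The generator yields each value from range(1, 7).
Step 2: list() consumes all yields: [1, 2, 3, 4, 5, 6].
Therefore ans = [1, 2, 3, 4, 5, 6].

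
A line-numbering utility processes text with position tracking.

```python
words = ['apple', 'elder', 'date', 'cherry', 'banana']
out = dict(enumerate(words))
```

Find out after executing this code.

Step 1: enumerate pairs indices with words:
  0 -> 'apple'
  1 -> 'elder'
  2 -> 'date'
  3 -> 'cherry'
  4 -> 'banana'
Therefore out = {0: 'apple', 1: 'elder', 2: 'date', 3: 'cherry', 4: 'banana'}.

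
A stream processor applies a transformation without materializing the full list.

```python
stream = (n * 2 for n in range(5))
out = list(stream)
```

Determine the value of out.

Step 1: For each n in range(5), compute n*2:
  n=0: 0*2 = 0
  n=1: 1*2 = 2
  n=2: 2*2 = 4
  n=3: 3*2 = 6
  n=4: 4*2 = 8
Therefore out = [0, 2, 4, 6, 8].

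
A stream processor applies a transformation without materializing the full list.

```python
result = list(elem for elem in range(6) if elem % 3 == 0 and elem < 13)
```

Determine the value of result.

Step 1: Filter range(6) where elem % 3 == 0 and elem < 13:
  elem=0: both conditions met, included
  elem=1: excluded (1 % 3 != 0)
  elem=2: excluded (2 % 3 != 0)
  elem=3: both conditions met, included
  elem=4: excluded (4 % 3 != 0)
  elem=5: excluded (5 % 3 != 0)
Therefore result = [0, 3].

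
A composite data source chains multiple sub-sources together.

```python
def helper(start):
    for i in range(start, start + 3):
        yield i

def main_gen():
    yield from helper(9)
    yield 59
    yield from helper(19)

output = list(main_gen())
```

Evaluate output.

Step 1: main_gen() delegates to helper(9):
  yield 9
  yield 10
  yield 11
Step 2: yield 59
Step 3: Delegates to helper(19):
  yield 19
  yield 20
  yield 21
Therefore output = [9, 10, 11, 59, 19, 20, 21].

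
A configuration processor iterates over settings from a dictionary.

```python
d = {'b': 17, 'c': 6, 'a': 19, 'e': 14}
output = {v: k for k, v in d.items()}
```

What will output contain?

Step 1: Invert dict (swap keys and values):
  'b': 17 -> 17: 'b'
  'c': 6 -> 6: 'c'
  'a': 19 -> 19: 'a'
  'e': 14 -> 14: 'e'
Therefore output = {17: 'b', 6: 'c', 19: 'a', 14: 'e'}.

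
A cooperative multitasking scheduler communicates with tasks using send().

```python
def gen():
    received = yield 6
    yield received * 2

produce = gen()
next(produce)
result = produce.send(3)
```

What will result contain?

Step 1: next(produce) advances to first yield, producing 6.
Step 2: send(3) resumes, received = 3.
Step 3: yield received * 2 = 3 * 2 = 6.
Therefore result = 6.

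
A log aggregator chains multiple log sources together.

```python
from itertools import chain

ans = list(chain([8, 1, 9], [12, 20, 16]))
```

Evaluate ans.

Step 1: chain() concatenates iterables: [8, 1, 9] + [12, 20, 16].
Therefore ans = [8, 1, 9, 12, 20, 16].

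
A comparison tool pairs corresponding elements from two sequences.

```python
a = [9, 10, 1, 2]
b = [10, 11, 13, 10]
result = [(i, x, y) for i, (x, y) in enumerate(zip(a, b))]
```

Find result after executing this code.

Step 1: enumerate(zip(a, b)) gives index with paired elements:
  i=0: (9, 10)
  i=1: (10, 11)
  i=2: (1, 13)
  i=3: (2, 10)
Therefore result = [(0, 9, 10), (1, 10, 11), (2, 1, 13), (3, 2, 10)].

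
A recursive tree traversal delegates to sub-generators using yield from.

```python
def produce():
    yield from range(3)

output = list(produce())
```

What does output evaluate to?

Step 1: yield from delegates to the iterable, yielding each element.
Step 2: Collected values: [0, 1, 2].
Therefore output = [0, 1, 2].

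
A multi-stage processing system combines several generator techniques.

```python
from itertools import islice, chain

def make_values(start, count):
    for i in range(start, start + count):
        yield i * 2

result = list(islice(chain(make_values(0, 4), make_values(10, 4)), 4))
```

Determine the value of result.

Step 1: make_values(0, 4) yields [0, 2, 4, 6].
Step 2: make_values(10, 4) yields [20, 22, 24, 26].
Step 3: chain concatenates: [0, 2, 4, 6, 20, 22, 24, 26].
Step 4: islice takes first 4: [0, 2, 4, 6].
Therefore result = [0, 2, 4, 6].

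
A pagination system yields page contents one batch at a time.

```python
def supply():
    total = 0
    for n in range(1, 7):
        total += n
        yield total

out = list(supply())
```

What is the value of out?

Step 1: Generator accumulates running sum:
  n=1: total = 1, yield 1
  n=2: total = 3, yield 3
  n=3: total = 6, yield 6
  n=4: total = 10, yield 10
  n=5: total = 15, yield 15
  n=6: total = 21, yield 21
Therefore out = [1, 3, 6, 10, 15, 21].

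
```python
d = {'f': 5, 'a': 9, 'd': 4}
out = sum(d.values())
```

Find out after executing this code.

Step 1: d.values() = [5, 9, 4].
Step 2: sum = 18.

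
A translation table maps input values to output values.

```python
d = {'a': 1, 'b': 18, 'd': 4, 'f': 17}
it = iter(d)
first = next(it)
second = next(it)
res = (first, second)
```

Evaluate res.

Step 1: iter(d) iterates over keys: ['a', 'b', 'd', 'f'].
Step 2: first = next(it) = 'a', second = next(it) = 'b'.
Therefore res = ('a', 'b').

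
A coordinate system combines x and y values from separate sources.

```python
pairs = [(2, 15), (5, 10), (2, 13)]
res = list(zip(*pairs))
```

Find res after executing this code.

Step 1: zip(*pairs) transposes: unzips [(2, 15), (5, 10), (2, 13)] into separate sequences.
Step 2: First elements: (2, 5, 2), second elements: (15, 10, 13).
Therefore res = [(2, 5, 2), (15, 10, 13)].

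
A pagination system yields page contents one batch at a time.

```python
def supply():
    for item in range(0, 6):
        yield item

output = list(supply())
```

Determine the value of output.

Step 1: The generator yields each value from range(0, 6).
Step 2: list() consumes all yields: [0, 1, 2, 3, 4, 5].
Therefore output = [0, 1, 2, 3, 4, 5].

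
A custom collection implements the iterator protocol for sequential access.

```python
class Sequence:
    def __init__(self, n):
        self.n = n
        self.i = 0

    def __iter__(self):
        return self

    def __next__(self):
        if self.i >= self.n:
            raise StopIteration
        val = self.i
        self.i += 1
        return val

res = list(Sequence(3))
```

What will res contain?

Step 1: Sequence(3) creates an iterator counting 0 to 2.
Step 2: list() consumes all values: [0, 1, 2].
Therefore res = [0, 1, 2].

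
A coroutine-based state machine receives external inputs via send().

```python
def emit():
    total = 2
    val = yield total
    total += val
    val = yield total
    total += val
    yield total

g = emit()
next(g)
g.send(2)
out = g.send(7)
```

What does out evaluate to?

Step 1: next() -> yield total=2.
Step 2: send(2) -> val=2, total = 2+2 = 4, yield 4.
Step 3: send(7) -> val=7, total = 4+7 = 11, yield 11.
Therefore out = 11.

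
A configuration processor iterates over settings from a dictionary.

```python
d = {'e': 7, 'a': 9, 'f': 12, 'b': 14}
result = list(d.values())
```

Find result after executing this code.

Step 1: d.values() returns the dictionary values in insertion order.
Therefore result = [7, 9, 12, 14].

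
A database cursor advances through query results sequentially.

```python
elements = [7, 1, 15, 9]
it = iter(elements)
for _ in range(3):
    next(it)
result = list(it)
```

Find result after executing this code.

Step 1: Create iterator over [7, 1, 15, 9].
Step 2: Advance 3 positions (consuming [7, 1, 15]).
Step 3: list() collects remaining elements: [9].
Therefore result = [9].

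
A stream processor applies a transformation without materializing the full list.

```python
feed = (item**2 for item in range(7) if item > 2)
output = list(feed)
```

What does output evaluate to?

Step 1: For range(7), keep item > 2, then square:
  item=0: 0 <= 2, excluded
  item=1: 1 <= 2, excluded
  item=2: 2 <= 2, excluded
  item=3: 3 > 2, yield 3**2 = 9
  item=4: 4 > 2, yield 4**2 = 16
  item=5: 5 > 2, yield 5**2 = 25
  item=6: 6 > 2, yield 6**2 = 36
Therefore output = [9, 16, 25, 36].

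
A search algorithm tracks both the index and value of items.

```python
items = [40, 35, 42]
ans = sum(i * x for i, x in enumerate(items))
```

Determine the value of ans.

Step 1: Compute i * x for each (i, x) in enumerate([40, 35, 42]):
  i=0, x=40: 0*40 = 0
  i=1, x=35: 1*35 = 35
  i=2, x=42: 2*42 = 84
Step 2: sum = 0 + 35 + 84 = 119.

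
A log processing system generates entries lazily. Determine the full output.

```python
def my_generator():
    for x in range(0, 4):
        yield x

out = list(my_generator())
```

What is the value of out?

Step 1: The generator yields each value from range(0, 4).
Step 2: list() consumes all yields: [0, 1, 2, 3].
Therefore out = [0, 1, 2, 3].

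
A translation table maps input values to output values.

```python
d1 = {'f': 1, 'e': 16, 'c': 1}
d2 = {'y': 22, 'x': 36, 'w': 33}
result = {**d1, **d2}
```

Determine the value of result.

Step 1: Merge d1 and d2 (d2 values override on key conflicts).
Step 2: d1 has keys ['f', 'e', 'c'], d2 has keys ['y', 'x', 'w'].
Therefore result = {'f': 1, 'e': 16, 'c': 1, 'y': 22, 'x': 36, 'w': 33}.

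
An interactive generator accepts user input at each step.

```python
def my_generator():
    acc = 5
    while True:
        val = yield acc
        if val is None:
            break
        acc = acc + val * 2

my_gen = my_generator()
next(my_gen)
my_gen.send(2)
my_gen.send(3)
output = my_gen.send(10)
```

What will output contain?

Step 1: next() -> yield acc=5.
Step 2: send(2) -> val=2, acc = 5 + 2*2 = 9, yield 9.
Step 3: send(3) -> val=3, acc = 9 + 3*2 = 15, yield 15.
Step 4: send(10) -> val=10, acc = 15 + 10*2 = 35, yield 35.
Therefore output = 35.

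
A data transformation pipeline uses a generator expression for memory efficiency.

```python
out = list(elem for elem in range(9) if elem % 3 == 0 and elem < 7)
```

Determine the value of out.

Step 1: Filter range(9) where elem % 3 == 0 and elem < 7:
  elem=0: both conditions met, included
  elem=1: excluded (1 % 3 != 0)
  elem=2: excluded (2 % 3 != 0)
  elem=3: both conditions met, included
  elem=4: excluded (4 % 3 != 0)
  elem=5: excluded (5 % 3 != 0)
  elem=6: both conditions met, included
  elem=7: excluded (7 % 3 != 0, 7 >= 7)
  elem=8: excluded (8 % 3 != 0, 8 >= 7)
Therefore out = [0, 3, 6].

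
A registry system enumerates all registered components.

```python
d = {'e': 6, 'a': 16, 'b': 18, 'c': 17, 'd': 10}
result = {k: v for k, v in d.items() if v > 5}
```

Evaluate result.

Step 1: Filter items where value > 5:
  'e': 6 > 5: kept
  'a': 16 > 5: kept
  'b': 18 > 5: kept
  'c': 17 > 5: kept
  'd': 10 > 5: kept
Therefore result = {'e': 6, 'a': 16, 'b': 18, 'c': 17, 'd': 10}.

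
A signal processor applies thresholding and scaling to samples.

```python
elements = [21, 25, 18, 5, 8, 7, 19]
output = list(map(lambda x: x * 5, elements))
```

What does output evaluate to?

Step 1: Apply lambda x: x * 5 to each element:
  21 -> 105
  25 -> 125
  18 -> 90
  5 -> 25
  8 -> 40
  7 -> 35
  19 -> 95
Therefore output = [105, 125, 90, 25, 40, 35, 95].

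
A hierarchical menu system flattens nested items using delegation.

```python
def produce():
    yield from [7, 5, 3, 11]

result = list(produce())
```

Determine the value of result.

Step 1: yield from delegates to the iterable, yielding each element.
Step 2: Collected values: [7, 5, 3, 11].
Therefore result = [7, 5, 3, 11].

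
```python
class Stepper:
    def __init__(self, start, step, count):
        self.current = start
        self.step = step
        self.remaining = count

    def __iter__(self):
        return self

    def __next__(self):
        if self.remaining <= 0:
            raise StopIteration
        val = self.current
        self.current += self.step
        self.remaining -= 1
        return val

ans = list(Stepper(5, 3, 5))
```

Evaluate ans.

Step 1: Stepper starts at 5, increments by 3, for 5 steps:
  Yield 5, then current += 3
  Yield 8, then current += 3
  Yield 11, then current += 3
  Yield 14, then current += 3
  Yield 17, then current += 3
Therefore ans = [5, 8, 11, 14, 17].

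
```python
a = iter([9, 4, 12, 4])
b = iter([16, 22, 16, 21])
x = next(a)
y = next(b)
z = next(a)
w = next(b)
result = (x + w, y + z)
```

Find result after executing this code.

Step 1: a iterates [9, 4, 12, 4], b iterates [16, 22, 16, 21].
Step 2: x = next(a) = 9, y = next(b) = 16.
Step 3: z = next(a) = 4, w = next(b) = 22.
Step 4: result = (9 + 22, 16 + 4) = (31, 20).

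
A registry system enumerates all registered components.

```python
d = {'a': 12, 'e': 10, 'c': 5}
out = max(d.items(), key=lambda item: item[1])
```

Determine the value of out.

Step 1: Find item with maximum value:
  ('a', 12)
  ('e', 10)
  ('c', 5)
Step 2: Maximum value is 12 at key 'a'.
Therefore out = ('a', 12).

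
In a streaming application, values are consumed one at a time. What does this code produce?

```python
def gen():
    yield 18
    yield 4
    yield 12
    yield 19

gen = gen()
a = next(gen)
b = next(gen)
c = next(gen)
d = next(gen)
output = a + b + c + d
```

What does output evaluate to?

Step 1: Create generator and consume all values:
  a = next(gen) = 18
  b = next(gen) = 4
  c = next(gen) = 12
  d = next(gen) = 19
Step 2: output = 18 + 4 + 12 + 19 = 53.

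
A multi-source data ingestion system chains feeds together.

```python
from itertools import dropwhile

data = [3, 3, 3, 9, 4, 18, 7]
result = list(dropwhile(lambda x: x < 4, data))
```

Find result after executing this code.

Step 1: dropwhile drops elements while < 4:
  3 < 4: dropped
  3 < 4: dropped
  3 < 4: dropped
  9: kept (dropping stopped)
Step 2: Remaining elements kept regardless of condition.
Therefore result = [9, 4, 18, 7].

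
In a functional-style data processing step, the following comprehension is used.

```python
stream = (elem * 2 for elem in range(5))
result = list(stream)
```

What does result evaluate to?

Step 1: For each elem in range(5), compute elem*2:
  elem=0: 0*2 = 0
  elem=1: 1*2 = 2
  elem=2: 2*2 = 4
  elem=3: 3*2 = 6
  elem=4: 4*2 = 8
Therefore result = [0, 2, 4, 6, 8].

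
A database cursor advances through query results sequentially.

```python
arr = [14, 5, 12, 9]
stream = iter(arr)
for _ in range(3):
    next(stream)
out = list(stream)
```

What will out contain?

Step 1: Create iterator over [14, 5, 12, 9].
Step 2: Advance 3 positions (consuming [14, 5, 12]).
Step 3: list() collects remaining elements: [9].
Therefore out = [9].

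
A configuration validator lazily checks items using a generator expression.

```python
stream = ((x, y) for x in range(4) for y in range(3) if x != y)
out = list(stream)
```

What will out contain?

Step 1: Nested generator over range(4) x range(3) where x != y:
  (0, 0): excluded (x == y)
  (0, 1): included
  (0, 2): included
  (1, 0): included
  (1, 1): excluded (x == y)
  (1, 2): included
  (2, 0): included
  (2, 1): included
  (2, 2): excluded (x == y)
  (3, 0): included
  (3, 1): included
  (3, 2): included
Therefore out = [(0, 1), (0, 2), (1, 0), (1, 2), (2, 0), (2, 1), (3, 0), (3, 1), (3, 2)].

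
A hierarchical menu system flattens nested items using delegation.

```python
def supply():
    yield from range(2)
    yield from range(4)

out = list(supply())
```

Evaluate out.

Step 1: Trace yields in order:
  yield 0
  yield 1
  yield 0
  yield 1
  yield 2
  yield 3
Therefore out = [0, 1, 0, 1, 2, 3].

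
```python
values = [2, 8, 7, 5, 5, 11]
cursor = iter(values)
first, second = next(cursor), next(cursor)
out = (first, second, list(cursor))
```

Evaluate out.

Step 1: Create iterator over [2, 8, 7, 5, 5, 11].
Step 2: first = 2, second = 8.
Step 3: Remaining elements: [7, 5, 5, 11].
Therefore out = (2, 8, [7, 5, 5, 11]).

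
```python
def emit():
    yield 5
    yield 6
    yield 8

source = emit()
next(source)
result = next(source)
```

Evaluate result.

Step 1: emit() creates a generator.
Step 2: next(source) yields 5 (consumed and discarded).
Step 3: next(source) yields 6, assigned to result.
Therefore result = 6.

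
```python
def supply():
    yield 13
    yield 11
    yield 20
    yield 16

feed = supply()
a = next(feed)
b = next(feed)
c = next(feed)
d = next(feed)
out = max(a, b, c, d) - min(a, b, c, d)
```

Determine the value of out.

Step 1: Create generator and consume all values:
  a = next(feed) = 13
  b = next(feed) = 11
  c = next(feed) = 20
  d = next(feed) = 16
Step 2: max = 20, min = 11, out = 20 - 11 = 9.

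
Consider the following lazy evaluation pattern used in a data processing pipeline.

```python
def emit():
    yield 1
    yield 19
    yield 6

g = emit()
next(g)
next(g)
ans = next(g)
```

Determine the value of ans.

Step 1: emit() creates a generator.
Step 2: next(g) yields 1 (consumed and discarded).
Step 3: next(g) yields 19 (consumed and discarded).
Step 4: next(g) yields 6, assigned to ans.
Therefore ans = 6.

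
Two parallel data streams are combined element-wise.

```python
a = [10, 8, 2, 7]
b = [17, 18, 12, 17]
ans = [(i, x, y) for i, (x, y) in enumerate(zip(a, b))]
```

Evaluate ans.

Step 1: enumerate(zip(a, b)) gives index with paired elements:
  i=0: (10, 17)
  i=1: (8, 18)
  i=2: (2, 12)
  i=3: (7, 17)
Therefore ans = [(0, 10, 17), (1, 8, 18), (2, 2, 12), (3, 7, 17)].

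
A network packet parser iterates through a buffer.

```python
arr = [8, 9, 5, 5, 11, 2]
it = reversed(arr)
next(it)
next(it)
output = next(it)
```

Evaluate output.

Step 1: reversed([8, 9, 5, 5, 11, 2]) gives iterator: [2, 11, 5, 5, 9, 8].
Step 2: First next() = 2, second next() = 11.
Step 3: Third next() = 5.
Therefore output = 5.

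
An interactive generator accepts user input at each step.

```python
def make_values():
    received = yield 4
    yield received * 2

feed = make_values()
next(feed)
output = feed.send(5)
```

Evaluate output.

Step 1: next(feed) advances to first yield, producing 4.
Step 2: send(5) resumes, received = 5.
Step 3: yield received * 2 = 5 * 2 = 10.
Therefore output = 10.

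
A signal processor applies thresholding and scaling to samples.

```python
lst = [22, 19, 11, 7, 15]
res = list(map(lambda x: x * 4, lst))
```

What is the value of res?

Step 1: Apply lambda x: x * 4 to each element:
  22 -> 88
  19 -> 76
  11 -> 44
  7 -> 28
  15 -> 60
Therefore res = [88, 76, 44, 28, 60].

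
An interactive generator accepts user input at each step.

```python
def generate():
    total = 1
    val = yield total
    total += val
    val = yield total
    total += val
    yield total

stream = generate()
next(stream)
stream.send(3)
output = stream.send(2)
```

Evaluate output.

Step 1: next() -> yield total=1.
Step 2: send(3) -> val=3, total = 1+3 = 4, yield 4.
Step 3: send(2) -> val=2, total = 4+2 = 6, yield 6.
Therefore output = 6.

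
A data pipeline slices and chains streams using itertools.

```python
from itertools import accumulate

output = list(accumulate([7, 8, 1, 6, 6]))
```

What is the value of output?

Step 1: accumulate computes running sums:
  + 7 = 7
  + 8 = 15
  + 1 = 16
  + 6 = 22
  + 6 = 28
Therefore output = [7, 15, 16, 22, 28].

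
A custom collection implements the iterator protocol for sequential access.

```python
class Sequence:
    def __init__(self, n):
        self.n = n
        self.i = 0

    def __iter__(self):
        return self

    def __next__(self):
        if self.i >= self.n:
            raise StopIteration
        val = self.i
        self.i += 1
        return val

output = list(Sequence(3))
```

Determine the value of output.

Step 1: Sequence(3) creates an iterator counting 0 to 2.
Step 2: list() consumes all values: [0, 1, 2].
Therefore output = [0, 1, 2].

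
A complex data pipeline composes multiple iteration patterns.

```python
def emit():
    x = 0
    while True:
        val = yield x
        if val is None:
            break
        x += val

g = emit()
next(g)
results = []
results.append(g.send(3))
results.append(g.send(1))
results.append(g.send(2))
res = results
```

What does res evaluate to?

Step 1: next(g) -> yield 0.
Step 2: send(3) -> x = 3, yield 3.
Step 3: send(1) -> x = 4, yield 4.
Step 4: send(2) -> x = 6, yield 6.
Therefore res = [3, 4, 6].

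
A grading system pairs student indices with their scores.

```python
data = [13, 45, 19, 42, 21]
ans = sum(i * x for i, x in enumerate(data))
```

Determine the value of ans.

Step 1: Compute i * x for each (i, x) in enumerate([13, 45, 19, 42, 21]):
  i=0, x=13: 0*13 = 0
  i=1, x=45: 1*45 = 45
  i=2, x=19: 2*19 = 38
  i=3, x=42: 3*42 = 126
  i=4, x=21: 4*21 = 84
Step 2: sum = 0 + 45 + 38 + 126 + 84 = 293.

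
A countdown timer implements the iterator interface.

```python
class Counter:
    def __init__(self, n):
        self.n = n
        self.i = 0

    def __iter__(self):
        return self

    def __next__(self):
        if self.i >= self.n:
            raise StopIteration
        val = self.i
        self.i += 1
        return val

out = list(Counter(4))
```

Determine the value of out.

Step 1: Counter(4) creates an iterator counting 0 to 3.
Step 2: list() consumes all values: [0, 1, 2, 3].
Therefore out = [0, 1, 2, 3].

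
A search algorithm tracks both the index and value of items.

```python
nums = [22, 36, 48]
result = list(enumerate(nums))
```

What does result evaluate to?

Step 1: enumerate pairs each element with its index:
  (0, 22)
  (1, 36)
  (2, 48)
Therefore result = [(0, 22), (1, 36), (2, 48)].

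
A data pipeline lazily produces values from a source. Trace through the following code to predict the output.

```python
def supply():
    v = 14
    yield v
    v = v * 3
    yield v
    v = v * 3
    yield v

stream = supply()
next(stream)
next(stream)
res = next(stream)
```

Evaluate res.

Step 1: Trace through generator execution:
  Yield 1: v starts at 14, yield 14
  Yield 2: v = 14 * 3 = 42, yield 42
  Yield 3: v = 42 * 3 = 126, yield 126
Step 2: First next() gets 14, second next() gets the second value, third next() yields 126.
Therefore res = 126.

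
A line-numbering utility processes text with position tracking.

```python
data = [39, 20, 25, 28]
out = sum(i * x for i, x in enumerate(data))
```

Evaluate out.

Step 1: Compute i * x for each (i, x) in enumerate([39, 20, 25, 28]):
  i=0, x=39: 0*39 = 0
  i=1, x=20: 1*20 = 20
  i=2, x=25: 2*25 = 50
  i=3, x=28: 3*28 = 84
Step 2: sum = 0 + 20 + 50 + 84 = 154.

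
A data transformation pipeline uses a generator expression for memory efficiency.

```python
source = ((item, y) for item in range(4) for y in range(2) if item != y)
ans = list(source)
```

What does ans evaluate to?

Step 1: Nested generator over range(4) x range(2) where item != y:
  (0, 0): excluded (item == y)
  (0, 1): included
  (1, 0): included
  (1, 1): excluded (item == y)
  (2, 0): included
  (2, 1): included
  (3, 0): included
  (3, 1): included
Therefore ans = [(0, 1), (1, 0), (2, 0), (2, 1), (3, 0), (3, 1)].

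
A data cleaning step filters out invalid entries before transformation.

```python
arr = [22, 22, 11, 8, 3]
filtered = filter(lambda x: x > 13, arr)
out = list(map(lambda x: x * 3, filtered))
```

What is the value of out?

Step 1: Filter arr for elements > 13:
  22: kept
  22: kept
  11: removed
  8: removed
  3: removed
Step 2: Map x * 3 on filtered [22, 22]:
  22 -> 66
  22 -> 66
Therefore out = [66, 66].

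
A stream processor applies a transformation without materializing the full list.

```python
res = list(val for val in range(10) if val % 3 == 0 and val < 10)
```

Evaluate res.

Step 1: Filter range(10) where val % 3 == 0 and val < 10:
  val=0: both conditions met, included
  val=1: excluded (1 % 3 != 0)
  val=2: excluded (2 % 3 != 0)
  val=3: both conditions met, included
  val=4: excluded (4 % 3 != 0)
  val=5: excluded (5 % 3 != 0)
  val=6: both conditions met, included
  val=7: excluded (7 % 3 != 0)
  val=8: excluded (8 % 3 != 0)
  val=9: both conditions met, included
Therefore res = [0, 3, 6, 9].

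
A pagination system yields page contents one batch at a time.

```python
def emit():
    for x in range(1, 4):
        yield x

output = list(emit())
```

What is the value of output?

Step 1: The generator yields each value from range(1, 4).
Step 2: list() consumes all yields: [1, 2, 3].
Therefore output = [1, 2, 3].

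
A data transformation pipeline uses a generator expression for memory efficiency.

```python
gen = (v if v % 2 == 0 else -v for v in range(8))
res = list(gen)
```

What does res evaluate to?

Step 1: For each v in range(8), yield v if even, else -v:
  v=0: even, yield 0
  v=1: odd, yield -1
  v=2: even, yield 2
  v=3: odd, yield -3
  v=4: even, yield 4
  v=5: odd, yield -5
  v=6: even, yield 6
  v=7: odd, yield -7
Therefore res = [0, -1, 2, -3, 4, -5, 6, -7].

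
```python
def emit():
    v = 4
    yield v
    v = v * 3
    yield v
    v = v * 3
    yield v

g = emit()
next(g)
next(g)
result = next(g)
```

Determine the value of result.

Step 1: Trace through generator execution:
  Yield 1: v starts at 4, yield 4
  Yield 2: v = 4 * 3 = 12, yield 12
  Yield 3: v = 12 * 3 = 36, yield 36
Step 2: First next() gets 4, second next() gets the second value, third next() yields 36.
Therefore result = 36.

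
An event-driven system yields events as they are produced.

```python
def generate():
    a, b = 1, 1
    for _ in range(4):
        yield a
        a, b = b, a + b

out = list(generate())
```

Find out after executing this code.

Step 1: Fibonacci-like sequence starting with a=1, b=1:
  Iteration 1: yield a=1, then a,b = 1,2
  Iteration 2: yield a=1, then a,b = 2,3
  Iteration 3: yield a=2, then a,b = 3,5
  Iteration 4: yield a=3, then a,b = 5,8
Therefore out = [1, 1, 2, 3].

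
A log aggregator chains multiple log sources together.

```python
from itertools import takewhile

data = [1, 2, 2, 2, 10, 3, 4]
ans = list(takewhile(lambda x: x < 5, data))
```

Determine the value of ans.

Step 1: takewhile stops at first element >= 5:
  1 < 5: take
  2 < 5: take
  2 < 5: take
  2 < 5: take
  10 >= 5: stop
Therefore ans = [1, 2, 2, 2].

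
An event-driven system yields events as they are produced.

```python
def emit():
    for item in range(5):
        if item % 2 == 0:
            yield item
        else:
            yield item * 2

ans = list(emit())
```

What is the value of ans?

Step 1: For each item in range(5), yield item if even, else item*2:
  item=0 (even): yield 0
  item=1 (odd): yield 1*2 = 2
  item=2 (even): yield 2
  item=3 (odd): yield 3*2 = 6
  item=4 (even): yield 4
Therefore ans = [0, 2, 2, 6, 4].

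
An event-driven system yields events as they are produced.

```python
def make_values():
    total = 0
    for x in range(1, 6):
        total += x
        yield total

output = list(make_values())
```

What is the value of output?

Step 1: Generator accumulates running sum:
  x=1: total = 1, yield 1
  x=2: total = 3, yield 3
  x=3: total = 6, yield 6
  x=4: total = 10, yield 10
  x=5: total = 15, yield 15
Therefore output = [1, 3, 6, 10, 15].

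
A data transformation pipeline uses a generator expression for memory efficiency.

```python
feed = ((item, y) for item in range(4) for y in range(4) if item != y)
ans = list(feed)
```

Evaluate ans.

Step 1: Nested generator over range(4) x range(4) where item != y:
  (0, 0): excluded (item == y)
  (0, 1): included
  (0, 2): included
  (0, 3): included
  (1, 0): included
  (1, 1): excluded (item == y)
  (1, 2): included
  (1, 3): included
  (2, 0): included
  (2, 1): included
  (2, 2): excluded (item == y)
  (2, 3): included
  (3, 0): included
  (3, 1): included
  (3, 2): included
  (3, 3): excluded (item == y)
Therefore ans = [(0, 1), (0, 2), (0, 3), (1, 0), (1, 2), (1, 3), (2, 0), (2, 1), (2, 3), (3, 0), (3, 1), (3, 2)].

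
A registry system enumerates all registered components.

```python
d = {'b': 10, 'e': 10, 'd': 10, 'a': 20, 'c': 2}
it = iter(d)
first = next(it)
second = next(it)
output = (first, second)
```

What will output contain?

Step 1: iter(d) iterates over keys: ['b', 'e', 'd', 'a', 'c'].
Step 2: first = next(it) = 'b', second = next(it) = 'e'.
Therefore output = ('b', 'e').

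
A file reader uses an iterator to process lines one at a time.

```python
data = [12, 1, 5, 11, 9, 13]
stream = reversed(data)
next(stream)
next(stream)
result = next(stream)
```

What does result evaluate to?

Step 1: reversed([12, 1, 5, 11, 9, 13]) gives iterator: [13, 9, 11, 5, 1, 12].
Step 2: First next() = 13, second next() = 9.
Step 3: Third next() = 11.
Therefore result = 11.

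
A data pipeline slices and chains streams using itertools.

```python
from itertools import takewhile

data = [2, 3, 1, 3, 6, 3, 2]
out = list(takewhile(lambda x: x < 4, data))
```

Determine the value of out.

Step 1: takewhile stops at first element >= 4:
  2 < 4: take
  3 < 4: take
  1 < 4: take
  3 < 4: take
  6 >= 4: stop
Therefore out = [2, 3, 1, 3].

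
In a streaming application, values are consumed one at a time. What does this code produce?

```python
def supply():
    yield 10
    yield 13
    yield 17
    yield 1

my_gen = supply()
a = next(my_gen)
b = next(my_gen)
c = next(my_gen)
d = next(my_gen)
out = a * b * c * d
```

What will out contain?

Step 1: Create generator and consume all values:
  a = next(my_gen) = 10
  b = next(my_gen) = 13
  c = next(my_gen) = 17
  d = next(my_gen) = 1
Step 2: out = 10 * 13 * 17 * 1 = 2210.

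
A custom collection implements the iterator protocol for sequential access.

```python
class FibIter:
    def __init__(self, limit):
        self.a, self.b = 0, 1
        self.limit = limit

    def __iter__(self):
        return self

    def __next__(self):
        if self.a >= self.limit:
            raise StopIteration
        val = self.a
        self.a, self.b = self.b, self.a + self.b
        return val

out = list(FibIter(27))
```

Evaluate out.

Step 1: Fibonacci-like sequence (a=0, b=1) until >= 27:
  Yield 0, then a,b = 1,1
  Yield 1, then a,b = 1,2
  Yield 1, then a,b = 2,3
  Yield 2, then a,b = 3,5
  Yield 3, then a,b = 5,8
  Yield 5, then a,b = 8,13
  Yield 8, then a,b = 13,21
  Yield 13, then a,b = 21,34
  Yield 21, then a,b = 34,55
Step 2: 34 >= 27, stop.
Therefore out = [0, 1, 1, 2, 3, 5, 8, 13, 21].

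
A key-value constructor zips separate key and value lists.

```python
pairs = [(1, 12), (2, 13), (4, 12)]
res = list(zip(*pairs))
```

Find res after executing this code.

Step 1: zip(*pairs) transposes: unzips [(1, 12), (2, 13), (4, 12)] into separate sequences.
Step 2: First elements: (1, 2, 4), second elements: (12, 13, 12).
Therefore res = [(1, 2, 4), (12, 13, 12)].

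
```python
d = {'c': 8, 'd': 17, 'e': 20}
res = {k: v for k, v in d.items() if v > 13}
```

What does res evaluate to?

Step 1: Filter items where value > 13:
  'c': 8 <= 13: removed
  'd': 17 > 13: kept
  'e': 20 > 13: kept
Therefore res = {'d': 17, 'e': 20}.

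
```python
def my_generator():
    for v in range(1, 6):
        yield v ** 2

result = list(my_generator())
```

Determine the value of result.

Step 1: For each v in range(1, 6), yield v**2:
  v=1: yield 1**2 = 1
  v=2: yield 2**2 = 4
  v=3: yield 3**2 = 9
  v=4: yield 4**2 = 16
  v=5: yield 5**2 = 25
Therefore result = [1, 4, 9, 16, 25].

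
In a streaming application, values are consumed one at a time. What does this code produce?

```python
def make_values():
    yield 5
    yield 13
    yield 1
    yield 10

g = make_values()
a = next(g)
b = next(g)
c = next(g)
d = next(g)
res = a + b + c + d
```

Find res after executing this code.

Step 1: Create generator and consume all values:
  a = next(g) = 5
  b = next(g) = 13
  c = next(g) = 1
  d = next(g) = 10
Step 2: res = 5 + 13 + 1 + 10 = 29.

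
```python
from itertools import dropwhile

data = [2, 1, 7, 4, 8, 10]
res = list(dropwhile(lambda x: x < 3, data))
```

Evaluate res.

Step 1: dropwhile drops elements while < 3:
  2 < 3: dropped
  1 < 3: dropped
  7: kept (dropping stopped)
Step 2: Remaining elements kept regardless of condition.
Therefore res = [7, 4, 8, 10].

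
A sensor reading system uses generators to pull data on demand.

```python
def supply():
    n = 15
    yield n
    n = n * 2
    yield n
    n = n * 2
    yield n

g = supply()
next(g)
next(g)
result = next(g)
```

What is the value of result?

Step 1: Trace through generator execution:
  Yield 1: n starts at 15, yield 15
  Yield 2: n = 15 * 2 = 30, yield 30
  Yield 3: n = 30 * 2 = 60, yield 60
Step 2: First next() gets 15, second next() gets the second value, third next() yields 60.
Therefore result = 60.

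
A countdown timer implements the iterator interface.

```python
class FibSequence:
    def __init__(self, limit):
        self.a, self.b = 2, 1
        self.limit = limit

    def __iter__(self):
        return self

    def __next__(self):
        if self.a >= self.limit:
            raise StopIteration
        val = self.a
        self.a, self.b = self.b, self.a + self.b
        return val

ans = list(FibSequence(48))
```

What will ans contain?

Step 1: Fibonacci-like sequence (a=2, b=1) until >= 48:
  Yield 2, then a,b = 1,3
  Yield 1, then a,b = 3,4
  Yield 3, then a,b = 4,7
  Yield 4, then a,b = 7,11
  Yield 7, then a,b = 11,18
  Yield 11, then a,b = 18,29
  Yield 18, then a,b = 29,47
  Yield 29, then a,b = 47,76
  Yield 47, then a,b = 76,123
Step 2: 76 >= 48, stop.
Therefore ans = [2, 1, 3, 4, 7, 11, 18, 29, 47].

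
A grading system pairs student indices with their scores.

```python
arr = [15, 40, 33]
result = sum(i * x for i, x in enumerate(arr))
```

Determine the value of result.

Step 1: Compute i * x for each (i, x) in enumerate([15, 40, 33]):
  i=0, x=15: 0*15 = 0
  i=1, x=40: 1*40 = 40
  i=2, x=33: 2*33 = 66
Step 2: sum = 0 + 40 + 66 = 106.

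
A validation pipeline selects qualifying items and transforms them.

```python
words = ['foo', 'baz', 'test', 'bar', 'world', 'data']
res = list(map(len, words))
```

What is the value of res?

Step 1: Map len() to each word:
  'foo' -> 3
  'baz' -> 3
  'test' -> 4
  'bar' -> 3
  'world' -> 5
  'data' -> 4
Therefore res = [3, 3, 4, 3, 5, 4].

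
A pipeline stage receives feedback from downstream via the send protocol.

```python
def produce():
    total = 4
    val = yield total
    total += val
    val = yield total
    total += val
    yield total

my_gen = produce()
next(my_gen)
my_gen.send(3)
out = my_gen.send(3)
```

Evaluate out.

Step 1: next() -> yield total=4.
Step 2: send(3) -> val=3, total = 4+3 = 7, yield 7.
Step 3: send(3) -> val=3, total = 7+3 = 10, yield 10.
Therefore out = 10.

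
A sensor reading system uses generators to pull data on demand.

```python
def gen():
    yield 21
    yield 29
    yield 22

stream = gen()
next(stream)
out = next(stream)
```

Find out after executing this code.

Step 1: gen() creates a generator.
Step 2: next(stream) yields 21 (consumed and discarded).
Step 3: next(stream) yields 29, assigned to out.
Therefore out = 29.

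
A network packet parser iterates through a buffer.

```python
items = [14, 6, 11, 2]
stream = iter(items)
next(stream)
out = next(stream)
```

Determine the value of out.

Step 1: Create iterator over [14, 6, 11, 2].
Step 2: next() consumes 14.
Step 3: next() returns 6.
Therefore out = 6.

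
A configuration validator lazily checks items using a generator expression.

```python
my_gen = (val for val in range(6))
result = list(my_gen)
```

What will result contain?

Step 1: Generator expression iterates range(6): [0, 1, 2, 3, 4, 5].
Step 2: list() collects all values.
Therefore result = [0, 1, 2, 3, 4, 5].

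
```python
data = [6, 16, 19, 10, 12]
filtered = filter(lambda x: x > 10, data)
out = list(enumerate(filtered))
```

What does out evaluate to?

Step 1: Filter [6, 16, 19, 10, 12] for > 10: [16, 19, 12].
Step 2: enumerate re-indexes from 0: [(0, 16), (1, 19), (2, 12)].
Therefore out = [(0, 16), (1, 19), (2, 12)].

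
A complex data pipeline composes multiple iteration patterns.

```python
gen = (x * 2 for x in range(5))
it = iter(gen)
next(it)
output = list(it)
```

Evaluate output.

Step 1: Generator produces [0, 2, 4, 6, 8].
Step 2: next(it) consumes first element (0).
Step 3: list(it) collects remaining: [2, 4, 6, 8].
Therefore output = [2, 4, 6, 8].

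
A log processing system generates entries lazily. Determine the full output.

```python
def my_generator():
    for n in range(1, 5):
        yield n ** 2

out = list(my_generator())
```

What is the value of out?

Step 1: For each n in range(1, 5), yield n**2:
  n=1: yield 1**2 = 1
  n=2: yield 2**2 = 4
  n=3: yield 3**2 = 9
  n=4: yield 4**2 = 16
Therefore out = [1, 4, 9, 16].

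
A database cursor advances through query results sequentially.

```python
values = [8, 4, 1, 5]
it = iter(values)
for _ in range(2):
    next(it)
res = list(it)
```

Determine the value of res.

Step 1: Create iterator over [8, 4, 1, 5].
Step 2: Advance 2 positions (consuming [8, 4]).
Step 3: list() collects remaining elements: [1, 5].
Therefore res = [1, 5].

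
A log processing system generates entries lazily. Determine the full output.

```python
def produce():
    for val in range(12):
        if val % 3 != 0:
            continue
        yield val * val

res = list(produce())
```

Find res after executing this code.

Step 1: Only yield val**2 when val is divisible by 3:
  val=0: 0 % 3 == 0, yield 0**2 = 0
  val=3: 3 % 3 == 0, yield 3**2 = 9
  val=6: 6 % 3 == 0, yield 6**2 = 36
  val=9: 9 % 3 == 0, yield 9**2 = 81
Therefore res = [0, 9, 36, 81].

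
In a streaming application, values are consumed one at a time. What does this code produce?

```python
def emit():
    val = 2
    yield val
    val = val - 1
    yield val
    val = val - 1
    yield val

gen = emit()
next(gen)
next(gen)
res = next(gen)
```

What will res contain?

Step 1: Trace through generator execution:
  Yield 1: val starts at 2, yield 2
  Yield 2: val = 2 - 1 = 1, yield 1
  Yield 3: val = 1 - 1 = 0, yield 0
Step 2: First next() gets 2, second next() gets the second value, third next() yields 0.
Therefore res = 0.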